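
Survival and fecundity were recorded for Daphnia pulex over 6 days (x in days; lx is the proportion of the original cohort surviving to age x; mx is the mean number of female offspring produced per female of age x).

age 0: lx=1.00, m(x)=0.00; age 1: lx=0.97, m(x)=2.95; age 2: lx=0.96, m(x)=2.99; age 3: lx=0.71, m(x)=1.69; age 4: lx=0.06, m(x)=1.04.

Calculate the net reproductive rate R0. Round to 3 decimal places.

lx·mx by age: 0, 2.8615, 2.8704, 1.1999, 0.0624
R0 = Σ lx·mx = 6.9942 → 6.994

6.994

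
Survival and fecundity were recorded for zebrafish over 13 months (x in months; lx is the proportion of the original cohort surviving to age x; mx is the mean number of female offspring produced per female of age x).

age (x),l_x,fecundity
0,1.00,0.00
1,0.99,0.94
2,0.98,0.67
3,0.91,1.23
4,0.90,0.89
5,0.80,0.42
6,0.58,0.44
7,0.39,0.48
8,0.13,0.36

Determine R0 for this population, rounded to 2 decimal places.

4.33

lx·mx by age: 0, 0.9306, 0.6566, 1.1193, 0.801, 0.336, 0.2552, 0.1872, 0.0468
R0 = Σ lx·mx = 4.3327 → 4.33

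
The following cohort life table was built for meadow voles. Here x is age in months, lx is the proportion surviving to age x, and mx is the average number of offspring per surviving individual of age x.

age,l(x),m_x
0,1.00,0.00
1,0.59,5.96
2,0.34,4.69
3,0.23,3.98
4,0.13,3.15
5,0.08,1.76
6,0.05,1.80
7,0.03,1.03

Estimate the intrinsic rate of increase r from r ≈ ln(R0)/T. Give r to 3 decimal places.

R0 = Σ lx·mx = 0 + 3.5164 + 1.5946 + 0.9154 + 0.4095 + 0.1408 + 0.09 + 0.0309 = 6.6976
Σ x·lx·mx = 12.5501; T = 12.5501/6.6976 = 1.87382…
r ≈ ln(R0)/T = ln(6.6976)/1.87382… = 1.0149… → 1.015

1.015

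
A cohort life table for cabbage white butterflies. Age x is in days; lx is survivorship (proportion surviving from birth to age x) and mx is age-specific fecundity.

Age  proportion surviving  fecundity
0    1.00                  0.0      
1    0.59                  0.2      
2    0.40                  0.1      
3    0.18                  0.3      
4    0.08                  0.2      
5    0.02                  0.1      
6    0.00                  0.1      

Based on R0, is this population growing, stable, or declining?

R0 = Σ lx·mx = 0 + 0.118 + 0.04 + 0.054 + 0.016 + 0.002 + 0 = 0.23
R0 < 1, so the population is declining.

declining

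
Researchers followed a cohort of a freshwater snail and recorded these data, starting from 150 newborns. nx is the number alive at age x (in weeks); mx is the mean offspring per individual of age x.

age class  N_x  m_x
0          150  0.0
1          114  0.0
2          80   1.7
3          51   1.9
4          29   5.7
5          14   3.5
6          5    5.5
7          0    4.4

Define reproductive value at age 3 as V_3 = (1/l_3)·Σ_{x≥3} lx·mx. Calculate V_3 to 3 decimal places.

lx = nx/n0 = nx/150: 1, 0.76, 0.53333…, 0.34, 0.19333…, 0.09333…, 0.03333…, 0
lx·mx for x ≥ 3: 0.646, 1.102…, 0.326667…, 0.183333…, 0 → sum = 2.258…
V_3 = 2.258… / l_3 = 2.258… / 0.34 = 6.641176… → 6.641

6.641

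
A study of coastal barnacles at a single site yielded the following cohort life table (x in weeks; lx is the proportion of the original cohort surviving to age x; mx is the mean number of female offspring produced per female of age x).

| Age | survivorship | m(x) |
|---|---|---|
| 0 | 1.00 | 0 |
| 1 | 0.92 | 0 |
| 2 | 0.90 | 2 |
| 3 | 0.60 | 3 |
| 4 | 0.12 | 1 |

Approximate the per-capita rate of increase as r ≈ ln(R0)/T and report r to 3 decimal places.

0.516

R0 = Σ lx·mx = 0 + 0 + 1.8 + 1.8 + 0.12 = 3.72
Σ x·lx·mx = 9.48; T = 9.48/3.72 = 2.54839…
r ≈ ln(R0)/T = ln(3.72)/2.54839… = 0.51551… → 0.516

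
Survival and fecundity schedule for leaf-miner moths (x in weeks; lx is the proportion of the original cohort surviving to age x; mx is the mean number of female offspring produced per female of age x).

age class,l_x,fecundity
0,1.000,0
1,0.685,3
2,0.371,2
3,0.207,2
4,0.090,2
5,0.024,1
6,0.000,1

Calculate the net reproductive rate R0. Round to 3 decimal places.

3.415

lx·mx by age: 0, 2.055, 0.742, 0.414, 0.18, 0.024, 0
R0 = Σ lx·mx = 3.415 → 3.415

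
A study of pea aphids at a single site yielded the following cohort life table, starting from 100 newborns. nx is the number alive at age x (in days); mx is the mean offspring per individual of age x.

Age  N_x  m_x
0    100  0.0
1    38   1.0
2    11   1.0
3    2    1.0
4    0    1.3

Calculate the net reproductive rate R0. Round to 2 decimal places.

lx = nx/n0 = nx/100: 1, 0.38, 0.11, 0.02, 0
lx·mx by age: 0, 0.38, 0.11, 0.02, 0
R0 = Σ lx·mx = 0.51 → 0.51

0.51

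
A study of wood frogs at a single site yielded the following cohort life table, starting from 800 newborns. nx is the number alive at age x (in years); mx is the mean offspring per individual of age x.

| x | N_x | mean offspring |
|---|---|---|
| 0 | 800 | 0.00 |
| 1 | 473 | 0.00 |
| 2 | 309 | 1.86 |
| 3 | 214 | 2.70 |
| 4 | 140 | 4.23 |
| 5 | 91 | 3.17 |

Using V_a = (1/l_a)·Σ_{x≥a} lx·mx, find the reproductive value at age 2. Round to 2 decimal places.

6.58

lx = nx/n0 = nx/800: 1, 0.59125, 0.38625, 0.2675, 0.175, 0.11375
lx·mx for x ≥ 2: 0.718425…, 0.72225, 0.74025, 0.360588… → sum = 2.541513…
V_2 = 2.541513… / l_2 = 2.541513… / 0.38625 = 6.579968… → 6.58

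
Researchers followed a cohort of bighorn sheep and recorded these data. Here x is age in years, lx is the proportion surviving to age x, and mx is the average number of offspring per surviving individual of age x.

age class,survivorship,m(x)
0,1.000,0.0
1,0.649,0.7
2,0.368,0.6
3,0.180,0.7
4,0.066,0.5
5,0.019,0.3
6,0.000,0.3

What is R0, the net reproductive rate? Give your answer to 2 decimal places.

lx·mx by age: 0, 0.4543, 0.2208, 0.126, 0.033, 0.0057, 0
R0 = Σ lx·mx = 0.8398 → 0.84

0.84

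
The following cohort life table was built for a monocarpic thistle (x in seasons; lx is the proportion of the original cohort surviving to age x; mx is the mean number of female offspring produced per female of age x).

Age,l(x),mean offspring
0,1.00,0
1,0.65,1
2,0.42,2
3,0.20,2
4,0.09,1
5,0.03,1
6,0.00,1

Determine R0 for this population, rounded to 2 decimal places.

2.01

lx·mx by age: 0, 0.65, 0.84, 0.4, 0.09, 0.03, 0
R0 = Σ lx·mx = 2.01 → 2.01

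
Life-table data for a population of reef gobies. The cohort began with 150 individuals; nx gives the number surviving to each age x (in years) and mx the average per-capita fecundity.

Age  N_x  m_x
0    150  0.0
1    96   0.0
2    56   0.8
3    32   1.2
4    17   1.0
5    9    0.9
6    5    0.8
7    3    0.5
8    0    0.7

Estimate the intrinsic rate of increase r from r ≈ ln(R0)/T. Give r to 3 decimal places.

lx = nx/n0 = nx/150: 1, 0.64, 0.37333…, 0.21333…, 0.11333…, 0.06, 0.03333…, 0.02, 0
R0 = Σ lx·mx = 0 + 0 + 0.29867… + 0.256… + 0.11333… + 0.054 + 0.02667… + 0.01 + 0 = 0.758667…
Σ x·lx·mx = 2.318667…; T = 2.318667…/0.758667… = 3.05624…
r ≈ ln(R0)/T = ln(0.758667…)/3.05624… = -0.09037… → -0.090

-0.090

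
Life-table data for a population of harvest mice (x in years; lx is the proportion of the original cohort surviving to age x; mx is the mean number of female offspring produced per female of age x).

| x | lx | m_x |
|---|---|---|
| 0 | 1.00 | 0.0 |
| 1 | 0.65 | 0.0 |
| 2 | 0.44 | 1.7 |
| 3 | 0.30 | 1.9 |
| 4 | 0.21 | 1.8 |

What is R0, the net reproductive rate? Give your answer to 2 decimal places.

lx·mx by age: 0, 0, 0.748, 0.57, 0.378
R0 = Σ lx·mx = 1.696 → 1.70

1.70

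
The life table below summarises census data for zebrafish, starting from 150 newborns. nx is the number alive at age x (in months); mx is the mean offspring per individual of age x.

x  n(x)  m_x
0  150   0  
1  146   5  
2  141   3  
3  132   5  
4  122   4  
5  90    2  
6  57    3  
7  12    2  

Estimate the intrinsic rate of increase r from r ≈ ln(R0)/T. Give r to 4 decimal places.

lx = nx/n0 = nx/150: 1, 0.97333…, 0.94, 0.88, 0.81333…, 0.6, 0.38, 0.08
R0 = Σ lx·mx = 0 + 4.86667… + 2.82 + 4.4 + 3.25333… + 1.2 + 1.14 + 0.16 = 17.84…
Σ x·lx·mx = 50.68…; T = 50.68…/17.84… = 2.84081…
r ≈ ln(R0)/T = ln(17.84…)/2.84081… = 1.014304… → 1.0143

1.0143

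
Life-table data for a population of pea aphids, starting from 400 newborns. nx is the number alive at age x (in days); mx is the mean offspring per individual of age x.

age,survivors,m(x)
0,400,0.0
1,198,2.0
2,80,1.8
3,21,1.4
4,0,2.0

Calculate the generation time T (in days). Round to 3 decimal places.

lx = nx/n0 = nx/400: 1, 0.495, 0.2, 0.0525, 0
lx·mx: 0, 0.99, 0.36, 0.0735, 0 → R0 = 1.4235
x·lx·mx: 0, 0.99, 0.72, 0.2205, 0 → Σ = 1.9305
T = 1.9305 / 1.4235 = 1.356164… → 1.356

1.356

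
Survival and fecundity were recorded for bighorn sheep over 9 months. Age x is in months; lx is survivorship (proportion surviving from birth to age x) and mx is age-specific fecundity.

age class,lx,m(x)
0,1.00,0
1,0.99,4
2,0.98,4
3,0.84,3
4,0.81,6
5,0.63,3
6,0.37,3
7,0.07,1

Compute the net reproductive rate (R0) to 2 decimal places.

18.33

lx·mx by age: 0, 3.96, 3.92, 2.52, 4.86, 1.89, 1.11, 0.07
R0 = Σ lx·mx = 18.33 → 18.33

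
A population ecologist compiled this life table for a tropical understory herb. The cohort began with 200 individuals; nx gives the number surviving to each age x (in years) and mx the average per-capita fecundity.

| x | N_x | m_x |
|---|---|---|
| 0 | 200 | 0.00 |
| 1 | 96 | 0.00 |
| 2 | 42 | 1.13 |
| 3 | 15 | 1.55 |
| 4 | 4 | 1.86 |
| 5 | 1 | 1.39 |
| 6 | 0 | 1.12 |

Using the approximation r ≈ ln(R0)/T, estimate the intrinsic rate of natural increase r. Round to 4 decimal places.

lx = nx/n0 = nx/200: 1, 0.48, 0.21, 0.075, 0.02, 0.005, 0
R0 = Σ lx·mx = 0 + 0 + 0.2373 + 0.11625 + 0.0372 + 0.00695 + 0 = 0.3977
Σ x·lx·mx = 1.0069; T = 1.0069/0.3977 = 2.53181…
r ≈ ln(R0)/T = ln(0.3977)/2.53181… = -0.364189… → -0.3642

-0.3642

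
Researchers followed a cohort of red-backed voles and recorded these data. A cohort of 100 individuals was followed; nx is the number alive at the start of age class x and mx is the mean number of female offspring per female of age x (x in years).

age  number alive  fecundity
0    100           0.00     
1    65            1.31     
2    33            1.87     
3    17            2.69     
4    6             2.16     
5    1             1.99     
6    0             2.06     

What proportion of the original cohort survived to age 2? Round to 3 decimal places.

l_2 = n_2/n_0 = 33/100 = 0.33 → 0.330

0.330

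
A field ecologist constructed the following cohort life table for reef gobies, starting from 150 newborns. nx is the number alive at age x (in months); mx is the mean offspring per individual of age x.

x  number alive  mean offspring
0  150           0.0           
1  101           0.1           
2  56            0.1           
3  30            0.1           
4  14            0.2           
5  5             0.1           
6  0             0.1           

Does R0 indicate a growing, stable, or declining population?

declining

lx = nx/n0 = nx/150: 1, 0.67333…, 0.37333…, 0.2, 0.09333…, 0.03333…, 0
R0 = Σ lx·mx = 0 + 0.067333… + 0.037333… + 0.02 + 0.018667… + 0.003333… + 0 = 0.146667…
R0 < 1, so the population is declining.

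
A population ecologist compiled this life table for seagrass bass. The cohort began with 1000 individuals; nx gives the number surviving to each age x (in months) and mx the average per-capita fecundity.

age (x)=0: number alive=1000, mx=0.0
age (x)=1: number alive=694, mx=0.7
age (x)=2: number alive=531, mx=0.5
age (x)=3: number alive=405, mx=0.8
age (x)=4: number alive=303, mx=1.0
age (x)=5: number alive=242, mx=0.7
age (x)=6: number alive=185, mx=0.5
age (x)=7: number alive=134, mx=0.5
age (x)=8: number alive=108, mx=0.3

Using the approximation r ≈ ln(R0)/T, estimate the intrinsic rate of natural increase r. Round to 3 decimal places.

0.181

lx = nx/n0 = nx/1000: 1, 0.694, 0.531, 0.405, 0.303, 0.242, 0.185, 0.134, 0.108
R0 = Σ lx·mx = 0 + 0.4858 + 0.2655 + 0.324 + 0.303 + 0.1694 + 0.0925 + 0.067 + 0.0324 = 1.7396
Σ x·lx·mx = 5.331; T = 5.331/1.7396 = 3.0645…
r ≈ ln(R0)/T = ln(1.7396)/3.0645… = 0.18067… → 0.181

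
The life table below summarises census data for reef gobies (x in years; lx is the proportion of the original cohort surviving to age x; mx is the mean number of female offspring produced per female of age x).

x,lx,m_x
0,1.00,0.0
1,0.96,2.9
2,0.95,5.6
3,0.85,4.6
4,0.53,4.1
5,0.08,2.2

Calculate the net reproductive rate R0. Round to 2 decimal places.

14.36

lx·mx by age: 0, 2.784, 5.32, 3.91, 2.173, 0.176
R0 = Σ lx·mx = 14.363 → 14.36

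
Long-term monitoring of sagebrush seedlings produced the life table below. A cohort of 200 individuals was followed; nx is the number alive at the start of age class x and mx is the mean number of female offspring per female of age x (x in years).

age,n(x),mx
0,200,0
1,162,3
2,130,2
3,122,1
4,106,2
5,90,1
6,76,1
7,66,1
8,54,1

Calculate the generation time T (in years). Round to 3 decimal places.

lx = nx/n0 = nx/200: 1, 0.81, 0.65, 0.61, 0.53, 0.45, 0.38, 0.33, 0.27
lx·mx: 0, 2.43, 1.3, 0.61, 1.06, 0.45, 0.38, 0.33, 0.27 → R0 = 6.83
x·lx·mx: 0, 2.43, 2.6, 1.83, 4.24, 2.25, 2.28, 2.31, 2.16 → Σ = 20.1
T = 20.1 / 6.83 = 2.942899… → 2.943

2.943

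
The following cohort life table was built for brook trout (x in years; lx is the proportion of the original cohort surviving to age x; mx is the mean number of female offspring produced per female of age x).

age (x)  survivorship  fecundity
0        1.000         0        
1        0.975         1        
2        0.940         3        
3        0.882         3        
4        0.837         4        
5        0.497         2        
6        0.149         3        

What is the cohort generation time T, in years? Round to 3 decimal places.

3.170

lx·mx: 0, 0.975, 2.82, 2.646, 3.348, 0.994, 0.447 → R0 = 11.23
x·lx·mx: 0, 0.975, 5.64, 7.938, 13.392, 4.97, 2.682 → Σ = 35.597
T = 35.597 / 11.23 = 3.169813… → 3.170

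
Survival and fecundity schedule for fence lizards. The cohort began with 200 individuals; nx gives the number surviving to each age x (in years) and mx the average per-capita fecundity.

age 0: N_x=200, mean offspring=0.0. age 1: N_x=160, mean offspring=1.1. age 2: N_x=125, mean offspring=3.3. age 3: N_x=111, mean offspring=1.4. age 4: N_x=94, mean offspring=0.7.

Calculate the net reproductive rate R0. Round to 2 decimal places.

lx = nx/n0 = nx/200: 1, 0.8, 0.625, 0.555, 0.47
lx·mx by age: 0, 0.88, 2.0625, 0.777, 0.329
R0 = Σ lx·mx = 4.0485 → 4.05

4.05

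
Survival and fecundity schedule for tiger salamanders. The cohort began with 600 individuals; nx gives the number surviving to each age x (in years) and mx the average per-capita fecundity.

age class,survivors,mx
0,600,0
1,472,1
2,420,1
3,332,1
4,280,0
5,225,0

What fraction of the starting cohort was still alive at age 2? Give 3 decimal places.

l_2 = n_2/n_0 = 420/600 = 0.7 → 0.700

0.700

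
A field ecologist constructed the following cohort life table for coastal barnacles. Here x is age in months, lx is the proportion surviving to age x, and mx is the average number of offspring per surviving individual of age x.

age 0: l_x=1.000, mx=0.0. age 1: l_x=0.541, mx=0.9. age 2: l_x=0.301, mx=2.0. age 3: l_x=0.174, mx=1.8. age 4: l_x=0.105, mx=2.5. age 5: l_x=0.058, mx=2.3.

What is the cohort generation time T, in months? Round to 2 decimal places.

lx·mx: 0, 0.4869, 0.602, 0.3132, 0.2625, 0.1334 → R0 = 1.798
x·lx·mx: 0, 0.4869, 1.204, 0.9396, 1.05, 0.667 → Σ = 4.3475
T = 4.3475 / 1.798 = 2.417964… → 2.42

2.42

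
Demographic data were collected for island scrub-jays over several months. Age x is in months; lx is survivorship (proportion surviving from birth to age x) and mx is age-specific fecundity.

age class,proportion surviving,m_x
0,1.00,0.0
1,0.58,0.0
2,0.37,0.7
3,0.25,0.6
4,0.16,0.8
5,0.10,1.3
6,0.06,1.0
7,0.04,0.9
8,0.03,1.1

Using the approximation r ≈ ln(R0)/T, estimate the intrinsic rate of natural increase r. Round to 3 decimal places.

-0.060

R0 = Σ lx·mx = 0 + 0 + 0.259 + 0.15 + 0.128 + 0.13 + 0.06 + 0.036 + 0.033 = 0.796
Σ x·lx·mx = 3.006; T = 3.006/0.796 = 3.77638…
r ≈ ln(R0)/T = ln(0.796)/3.77638… = -0.06042… → -0.060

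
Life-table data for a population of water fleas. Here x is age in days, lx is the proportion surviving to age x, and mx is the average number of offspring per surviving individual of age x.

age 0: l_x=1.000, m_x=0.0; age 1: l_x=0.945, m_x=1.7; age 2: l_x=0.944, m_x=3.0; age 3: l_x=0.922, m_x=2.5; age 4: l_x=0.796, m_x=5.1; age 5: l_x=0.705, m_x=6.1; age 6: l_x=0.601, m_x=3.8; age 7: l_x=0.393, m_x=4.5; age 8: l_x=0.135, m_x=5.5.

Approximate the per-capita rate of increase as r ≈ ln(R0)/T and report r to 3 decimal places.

0.709

R0 = Σ lx·mx = 0 + 1.6065 + 2.832 + 2.305 + 4.0596 + 4.3005 + 2.2838 + 1.7685 + 0.7425 = 19.8984
Σ x·lx·mx = 83.9487; T = 83.9487/19.8984 = 4.21887…
r ≈ ln(R0)/T = ln(19.8984)/4.21887… = 0.70887… → 0.709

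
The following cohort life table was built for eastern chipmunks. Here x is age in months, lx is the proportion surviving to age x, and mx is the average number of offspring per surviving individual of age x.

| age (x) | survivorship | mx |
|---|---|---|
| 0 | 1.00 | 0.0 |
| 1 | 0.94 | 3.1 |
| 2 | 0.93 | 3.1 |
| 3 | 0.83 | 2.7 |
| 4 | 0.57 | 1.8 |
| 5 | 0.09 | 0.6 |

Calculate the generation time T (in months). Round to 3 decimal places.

2.169

lx·mx: 0, 2.914, 2.883, 2.241, 1.026, 0.054 → R0 = 9.118
x·lx·mx: 0, 2.914, 5.766, 6.723, 4.104, 0.27 → Σ = 19.777
T = 19.777 / 9.118 = 2.169006… → 2.169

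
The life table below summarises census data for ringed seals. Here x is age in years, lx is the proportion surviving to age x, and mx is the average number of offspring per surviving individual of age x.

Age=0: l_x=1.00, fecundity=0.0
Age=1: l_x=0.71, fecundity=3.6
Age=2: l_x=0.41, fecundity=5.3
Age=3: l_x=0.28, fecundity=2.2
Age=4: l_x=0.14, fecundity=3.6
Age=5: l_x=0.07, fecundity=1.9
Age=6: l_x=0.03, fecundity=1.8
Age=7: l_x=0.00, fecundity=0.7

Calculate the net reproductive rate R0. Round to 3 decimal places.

lx·mx by age: 0, 2.556, 2.173, 0.616, 0.504, 0.133, 0.054, 0
R0 = Σ lx·mx = 6.036 → 6.036

6.036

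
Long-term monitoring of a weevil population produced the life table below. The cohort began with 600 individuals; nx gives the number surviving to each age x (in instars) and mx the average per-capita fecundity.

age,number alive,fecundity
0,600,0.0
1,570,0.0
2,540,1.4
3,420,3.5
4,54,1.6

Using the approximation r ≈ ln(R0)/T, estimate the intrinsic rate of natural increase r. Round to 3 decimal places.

0.498

lx = nx/n0 = nx/600: 1, 0.95, 0.9, 0.7, 0.09
R0 = Σ lx·mx = 0 + 0 + 1.26 + 2.45 + 0.144 = 3.854
Σ x·lx·mx = 10.446; T = 10.446/3.854 = 2.71043…
r ≈ ln(R0)/T = ln(3.854)/2.71043… = 0.49775… → 0.498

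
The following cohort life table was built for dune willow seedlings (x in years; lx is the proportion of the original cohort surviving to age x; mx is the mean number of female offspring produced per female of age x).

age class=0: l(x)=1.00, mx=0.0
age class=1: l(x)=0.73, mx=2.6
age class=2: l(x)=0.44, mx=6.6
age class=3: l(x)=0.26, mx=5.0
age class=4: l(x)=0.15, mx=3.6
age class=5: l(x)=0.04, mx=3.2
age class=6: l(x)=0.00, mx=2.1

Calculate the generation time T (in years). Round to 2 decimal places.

2.13

lx·mx: 0, 1.898, 2.904, 1.3, 0.54, 0.128, 0 → R0 = 6.77
x·lx·mx: 0, 1.898, 5.808, 3.9, 2.16, 0.64, 0 → Σ = 14.406
T = 14.406 / 6.77 = 2.127917… → 2.13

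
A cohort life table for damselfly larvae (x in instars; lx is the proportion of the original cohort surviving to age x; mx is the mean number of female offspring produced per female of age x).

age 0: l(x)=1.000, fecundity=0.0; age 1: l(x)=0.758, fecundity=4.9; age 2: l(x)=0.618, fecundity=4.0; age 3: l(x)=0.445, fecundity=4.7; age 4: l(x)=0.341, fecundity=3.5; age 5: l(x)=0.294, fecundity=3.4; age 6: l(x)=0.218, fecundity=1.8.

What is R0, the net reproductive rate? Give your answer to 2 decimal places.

10.86

lx·mx by age: 0, 3.7142, 2.472, 2.0915, 1.1935, 0.9996, 0.3924
R0 = Σ lx·mx = 10.8632 → 10.86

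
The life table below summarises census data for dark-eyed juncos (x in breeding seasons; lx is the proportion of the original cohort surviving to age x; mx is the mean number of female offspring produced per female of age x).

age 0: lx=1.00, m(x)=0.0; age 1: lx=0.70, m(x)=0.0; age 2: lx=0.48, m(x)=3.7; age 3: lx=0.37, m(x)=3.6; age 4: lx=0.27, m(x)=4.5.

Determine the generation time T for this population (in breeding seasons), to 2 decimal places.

2.87

lx·mx: 0, 0, 1.776, 1.332, 1.215 → R0 = 4.323
x·lx·mx: 0, 0, 3.552, 3.996, 4.86 → Σ = 12.408
T = 12.408 / 4.323 = 2.870229… → 2.87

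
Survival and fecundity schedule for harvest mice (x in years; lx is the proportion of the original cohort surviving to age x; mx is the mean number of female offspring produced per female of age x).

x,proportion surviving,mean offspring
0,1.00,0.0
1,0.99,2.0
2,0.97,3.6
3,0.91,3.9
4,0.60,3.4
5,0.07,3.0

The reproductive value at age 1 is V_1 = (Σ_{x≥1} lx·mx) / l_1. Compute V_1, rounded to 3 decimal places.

11.385

lx·mx for x ≥ 1: 1.98, 3.492, 3.549, 2.04, 0.21 → sum = 11.271
V_1 = 11.271 / l_1 = 11.271 / 0.99 = 11.384848… → 11.385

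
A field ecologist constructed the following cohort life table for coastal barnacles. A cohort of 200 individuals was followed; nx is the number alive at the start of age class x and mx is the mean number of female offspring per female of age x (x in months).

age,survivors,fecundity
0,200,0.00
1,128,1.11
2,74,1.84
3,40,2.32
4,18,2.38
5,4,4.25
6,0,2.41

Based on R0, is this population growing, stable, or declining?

growing

lx = nx/n0 = nx/200: 1, 0.64, 0.37, 0.2, 0.09, 0.02, 0
R0 = Σ lx·mx = 0 + 0.7104 + 0.6808 + 0.464 + 0.2142 + 0.085 + 0 = 2.1544
R0 > 1, so the population is growing.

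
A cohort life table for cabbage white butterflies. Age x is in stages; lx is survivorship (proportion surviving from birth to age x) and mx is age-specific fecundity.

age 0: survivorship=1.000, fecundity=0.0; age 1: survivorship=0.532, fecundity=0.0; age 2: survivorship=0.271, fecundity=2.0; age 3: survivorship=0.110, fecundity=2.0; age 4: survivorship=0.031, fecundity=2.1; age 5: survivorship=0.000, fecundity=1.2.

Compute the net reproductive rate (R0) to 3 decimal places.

0.827

lx·mx by age: 0, 0, 0.542, 0.22, 0.0651, 0
R0 = Σ lx·mx = 0.8271 → 0.827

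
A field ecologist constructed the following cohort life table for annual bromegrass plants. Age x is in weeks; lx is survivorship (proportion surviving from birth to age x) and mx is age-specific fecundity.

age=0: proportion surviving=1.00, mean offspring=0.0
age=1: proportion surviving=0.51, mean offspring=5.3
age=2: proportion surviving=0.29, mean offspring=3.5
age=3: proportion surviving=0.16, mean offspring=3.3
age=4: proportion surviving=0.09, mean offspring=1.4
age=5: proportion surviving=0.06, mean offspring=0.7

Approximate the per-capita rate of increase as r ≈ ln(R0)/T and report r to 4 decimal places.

R0 = Σ lx·mx = 0 + 2.703 + 1.015 + 0.528 + 0.126 + 0.042 = 4.414
Σ x·lx·mx = 7.031; T = 7.031/4.414 = 1.59289…
r ≈ ln(R0)/T = ln(4.414)/1.59289… = 0.932133… → 0.9321

0.9321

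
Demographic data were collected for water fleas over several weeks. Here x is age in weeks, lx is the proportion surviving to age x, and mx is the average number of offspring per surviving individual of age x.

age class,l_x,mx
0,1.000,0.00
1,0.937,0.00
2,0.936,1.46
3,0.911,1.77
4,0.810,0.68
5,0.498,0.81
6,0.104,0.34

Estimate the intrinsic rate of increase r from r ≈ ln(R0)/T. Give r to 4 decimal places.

R0 = Σ lx·mx = 0 + 0 + 1.36656 + 1.61247 + 0.5508 + 0.40338 + 0.03536 = 3.96857
Σ x·lx·mx = 12.00279; T = 12.00279/3.96857 = 3.02446…
r ≈ ln(R0)/T = ln(3.96857)/3.02446… = 0.455752… → 0.4558

0.4558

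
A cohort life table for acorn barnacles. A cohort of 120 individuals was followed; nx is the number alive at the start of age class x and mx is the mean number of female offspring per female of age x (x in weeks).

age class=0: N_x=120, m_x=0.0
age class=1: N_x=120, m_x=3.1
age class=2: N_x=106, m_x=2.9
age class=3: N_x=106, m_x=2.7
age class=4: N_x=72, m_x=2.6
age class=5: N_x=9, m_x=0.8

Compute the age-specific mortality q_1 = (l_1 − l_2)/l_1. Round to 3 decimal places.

lx = nx/n0 = nx/120: 1, 1, 0.88333…, 0.88333…, 0.6, 0.075
q_1 = (l_1 − l_2) / l_1 = (1 − 0.883333…) / 1
     = 0.116667… / 1 = 0.116667… → 0.117

0.117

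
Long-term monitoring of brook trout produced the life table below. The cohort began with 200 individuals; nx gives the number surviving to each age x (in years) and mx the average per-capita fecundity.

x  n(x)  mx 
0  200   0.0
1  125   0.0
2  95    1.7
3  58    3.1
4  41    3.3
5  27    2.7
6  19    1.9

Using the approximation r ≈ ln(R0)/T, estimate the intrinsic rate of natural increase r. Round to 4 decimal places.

lx = nx/n0 = nx/200: 1, 0.625, 0.475, 0.29, 0.205, 0.135, 0.095
R0 = Σ lx·mx = 0 + 0 + 0.8075 + 0.899 + 0.6765 + 0.3645 + 0.1805 = 2.928
Σ x·lx·mx = 9.9235; T = 9.9235/2.928 = 3.38917…
r ≈ ln(R0)/T = ln(2.928)/3.38917… = 0.316986… → 0.3170

0.3170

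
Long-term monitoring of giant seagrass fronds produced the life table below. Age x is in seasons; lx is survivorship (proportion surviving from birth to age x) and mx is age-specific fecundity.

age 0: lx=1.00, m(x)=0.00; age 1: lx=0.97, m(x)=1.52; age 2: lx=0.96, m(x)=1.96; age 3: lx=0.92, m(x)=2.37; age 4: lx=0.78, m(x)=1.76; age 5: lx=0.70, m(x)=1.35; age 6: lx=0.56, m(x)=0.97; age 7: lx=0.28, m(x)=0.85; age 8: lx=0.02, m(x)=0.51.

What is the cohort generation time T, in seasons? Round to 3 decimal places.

lx·mx: 0, 1.4744, 1.8816, 2.1804, 1.3728, 0.945, 0.5432, 0.238, 0.0102 → R0 = 8.6456
x·lx·mx: 0, 1.4744, 3.7632, 6.5412, 5.4912, 4.725, 3.2592, 1.666, 0.0816 → Σ = 27.0018
T = 27.0018 / 8.6456 = 3.123184… → 3.123

3.123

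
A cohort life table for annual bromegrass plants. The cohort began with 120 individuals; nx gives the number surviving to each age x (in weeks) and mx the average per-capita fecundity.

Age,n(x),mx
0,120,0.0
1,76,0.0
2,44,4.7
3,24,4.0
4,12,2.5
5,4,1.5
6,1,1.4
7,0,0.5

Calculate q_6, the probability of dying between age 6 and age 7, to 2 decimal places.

lx = nx/n0 = nx/120: 1, 0.63333…, 0.36667…, 0.2, 0.1, 0.03333…, 0.00833…, 0
q_6 = (l_6 − l_7) / l_6 = (0.008333… − 0) / 0.008333…
     = 0.008333… / 0.008333… = 1 → 1.00

1.00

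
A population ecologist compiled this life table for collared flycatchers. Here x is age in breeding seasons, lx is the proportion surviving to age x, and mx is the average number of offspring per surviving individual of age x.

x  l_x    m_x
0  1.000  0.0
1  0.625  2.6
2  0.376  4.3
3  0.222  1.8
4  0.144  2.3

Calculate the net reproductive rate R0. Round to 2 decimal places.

3.97

lx·mx by age: 0, 1.625, 1.6168, 0.3996, 0.3312
R0 = Σ lx·mx = 3.9726 → 3.97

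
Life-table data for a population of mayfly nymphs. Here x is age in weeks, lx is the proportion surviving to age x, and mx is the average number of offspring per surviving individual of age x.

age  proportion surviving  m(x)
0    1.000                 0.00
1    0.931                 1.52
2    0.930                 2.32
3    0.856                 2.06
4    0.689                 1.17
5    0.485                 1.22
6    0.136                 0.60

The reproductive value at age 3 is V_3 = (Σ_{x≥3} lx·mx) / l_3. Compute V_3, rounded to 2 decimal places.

lx·mx for x ≥ 3: 1.76336, 0.80613, 0.5917, 0.0816 → sum = 3.24279
V_3 = 3.24279 / l_3 = 3.24279 / 0.856 = 3.788306… → 3.79

3.79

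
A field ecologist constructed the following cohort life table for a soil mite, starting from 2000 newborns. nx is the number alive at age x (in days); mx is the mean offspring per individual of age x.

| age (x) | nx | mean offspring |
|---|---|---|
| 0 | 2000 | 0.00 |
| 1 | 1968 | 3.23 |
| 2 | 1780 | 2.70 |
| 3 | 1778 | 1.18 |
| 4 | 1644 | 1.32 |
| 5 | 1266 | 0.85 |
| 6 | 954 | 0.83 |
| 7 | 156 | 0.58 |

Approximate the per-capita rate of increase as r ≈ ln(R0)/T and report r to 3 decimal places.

lx = nx/n0 = nx/2000: 1, 0.984, 0.89, 0.889, 0.822, 0.633, 0.477, 0.078
R0 = Σ lx·mx = 0 + 3.17832 + 2.403 + 1.04902 + 1.08504 + 0.53805 + 0.39591 + 0.04524 = 8.69458
Σ x·lx·mx = 20.85393; T = 20.85393/8.69458 = 2.3985…
r ≈ ln(R0)/T = ln(8.69458)/2.3985… = 0.90169… → 0.902

0.902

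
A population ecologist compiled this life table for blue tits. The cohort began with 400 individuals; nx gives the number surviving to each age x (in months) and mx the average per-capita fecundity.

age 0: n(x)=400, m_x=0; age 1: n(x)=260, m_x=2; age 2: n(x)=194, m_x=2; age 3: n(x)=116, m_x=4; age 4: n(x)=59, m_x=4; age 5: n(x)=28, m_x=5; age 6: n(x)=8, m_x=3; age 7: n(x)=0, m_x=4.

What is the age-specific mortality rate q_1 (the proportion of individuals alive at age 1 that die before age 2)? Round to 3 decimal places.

0.254

lx = nx/n0 = nx/400: 1, 0.65, 0.485, 0.29, 0.1475, 0.07, 0.02, 0
q_1 = (l_1 − l_2) / l_1 = (0.65 − 0.485) / 0.65
     = 0.165 / 0.65 = 0.253846… → 0.254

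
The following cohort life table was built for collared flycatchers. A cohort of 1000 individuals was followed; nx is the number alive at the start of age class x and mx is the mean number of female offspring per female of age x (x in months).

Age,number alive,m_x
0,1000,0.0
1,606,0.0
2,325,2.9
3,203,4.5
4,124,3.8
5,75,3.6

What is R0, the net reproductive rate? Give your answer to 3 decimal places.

lx = nx/n0 = nx/1000: 1, 0.606, 0.325, 0.203, 0.124, 0.075
lx·mx by age: 0, 0, 0.9425, 0.9135, 0.4712, 0.27
R0 = Σ lx·mx = 2.5972 → 2.597

2.597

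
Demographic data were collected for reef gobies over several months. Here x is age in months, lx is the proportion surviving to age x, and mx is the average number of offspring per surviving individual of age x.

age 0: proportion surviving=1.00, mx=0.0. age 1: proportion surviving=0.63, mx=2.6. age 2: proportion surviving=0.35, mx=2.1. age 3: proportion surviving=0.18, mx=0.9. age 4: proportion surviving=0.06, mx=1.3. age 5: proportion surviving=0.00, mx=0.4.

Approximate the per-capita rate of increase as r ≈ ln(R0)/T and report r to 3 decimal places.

R0 = Σ lx·mx = 0 + 1.638 + 0.735 + 0.162 + 0.078 + 0 = 2.613
Σ x·lx·mx = 3.906; T = 3.906/2.613 = 1.49483…
r ≈ ln(R0)/T = ln(2.613)/1.49483… = 0.64255… → 0.643

0.643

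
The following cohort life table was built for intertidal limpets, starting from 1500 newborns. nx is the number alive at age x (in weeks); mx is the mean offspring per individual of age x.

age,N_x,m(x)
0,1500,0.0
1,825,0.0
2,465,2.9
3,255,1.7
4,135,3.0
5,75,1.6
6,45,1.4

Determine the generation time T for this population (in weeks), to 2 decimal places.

lx = nx/n0 = nx/1500: 1, 0.55, 0.31, 0.17, 0.09, 0.05, 0.03
lx·mx: 0, 0, 0.899, 0.289, 0.27, 0.08, 0.042 → R0 = 1.58
x·lx·mx: 0, 0, 1.798, 0.867, 1.08, 0.4, 0.252 → Σ = 4.397
T = 4.397 / 1.58 = 2.782911… → 2.78

2.78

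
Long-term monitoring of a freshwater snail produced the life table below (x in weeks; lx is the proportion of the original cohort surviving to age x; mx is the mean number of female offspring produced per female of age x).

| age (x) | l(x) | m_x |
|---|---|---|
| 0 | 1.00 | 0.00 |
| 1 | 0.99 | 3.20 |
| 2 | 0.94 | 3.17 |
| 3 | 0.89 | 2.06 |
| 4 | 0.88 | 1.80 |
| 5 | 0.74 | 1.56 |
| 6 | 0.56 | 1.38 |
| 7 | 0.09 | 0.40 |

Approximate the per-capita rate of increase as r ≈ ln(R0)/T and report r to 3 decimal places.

R0 = Σ lx·mx = 0 + 3.168 + 2.9798 + 1.8334 + 1.584 + 1.1544 + 0.7728 + 0.036 = 11.5284
Σ x·lx·mx = 31.6246; T = 31.6246/11.5284 = 2.74319…
r ≈ ln(R0)/T = ln(11.5284)/2.74319… = 0.89123… → 0.891

0.891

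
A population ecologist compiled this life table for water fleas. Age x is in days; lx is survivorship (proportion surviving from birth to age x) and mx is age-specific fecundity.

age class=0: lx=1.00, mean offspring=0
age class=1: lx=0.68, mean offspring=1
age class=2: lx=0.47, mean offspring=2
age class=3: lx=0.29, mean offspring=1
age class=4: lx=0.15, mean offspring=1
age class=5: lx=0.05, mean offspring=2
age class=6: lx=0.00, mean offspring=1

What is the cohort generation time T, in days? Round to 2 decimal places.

2.10

lx·mx: 0, 0.68, 0.94, 0.29, 0.15, 0.1, 0 → R0 = 2.16
x·lx·mx: 0, 0.68, 1.88, 0.87, 0.6, 0.5, 0 → Σ = 4.53
T = 4.53 / 2.16 = 2.097222… → 2.10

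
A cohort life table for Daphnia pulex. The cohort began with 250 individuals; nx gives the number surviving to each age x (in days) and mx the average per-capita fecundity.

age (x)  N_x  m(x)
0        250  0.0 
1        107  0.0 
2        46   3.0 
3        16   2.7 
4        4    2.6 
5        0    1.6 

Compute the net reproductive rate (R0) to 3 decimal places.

0.766

lx = nx/n0 = nx/250: 1, 0.428, 0.184, 0.064, 0.016, 0
lx·mx by age: 0, 0, 0.552, 0.1728, 0.0416, 0
R0 = Σ lx·mx = 0.7664 → 0.766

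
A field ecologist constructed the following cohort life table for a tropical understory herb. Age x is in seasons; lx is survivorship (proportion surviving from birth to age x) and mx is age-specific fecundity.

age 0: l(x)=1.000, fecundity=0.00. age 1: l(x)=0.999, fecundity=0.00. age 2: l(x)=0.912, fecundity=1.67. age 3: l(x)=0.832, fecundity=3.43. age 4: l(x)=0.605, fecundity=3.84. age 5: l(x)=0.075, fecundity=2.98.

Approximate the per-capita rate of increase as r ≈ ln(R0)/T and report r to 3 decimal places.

0.608

R0 = Σ lx·mx = 0 + 0 + 1.52304 + 2.85376 + 2.3232 + 0.2235 = 6.9235
Σ x·lx·mx = 22.01766; T = 22.01766/6.9235 = 3.18013…
r ≈ ln(R0)/T = ln(6.9235)/3.18013… = 0.60844… → 0.608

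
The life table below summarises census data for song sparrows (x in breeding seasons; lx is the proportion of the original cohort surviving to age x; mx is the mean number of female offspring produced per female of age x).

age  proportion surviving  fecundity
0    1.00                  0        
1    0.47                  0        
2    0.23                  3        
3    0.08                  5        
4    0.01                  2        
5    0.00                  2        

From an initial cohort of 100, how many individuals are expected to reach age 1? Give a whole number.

Expected survivors = N0 · l_1 = 100 × 0.47 = 47 → 47

47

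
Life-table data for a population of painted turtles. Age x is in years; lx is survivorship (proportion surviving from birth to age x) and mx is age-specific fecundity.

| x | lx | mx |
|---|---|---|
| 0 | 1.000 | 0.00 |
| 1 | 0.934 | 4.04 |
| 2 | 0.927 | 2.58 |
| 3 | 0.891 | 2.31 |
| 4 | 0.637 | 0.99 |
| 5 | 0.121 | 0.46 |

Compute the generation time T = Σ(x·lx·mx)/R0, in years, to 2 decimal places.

1.97

lx·mx: 0, 3.77336, 2.39166, 2.05821, 0.63063, 0.05566 → R0 = 8.90952
x·lx·mx: 0, 3.77336, 4.78332, 6.17463, 2.52252, 0.2783 → Σ = 17.53213
T = 17.53213 / 8.90952 = 1.967797… → 1.97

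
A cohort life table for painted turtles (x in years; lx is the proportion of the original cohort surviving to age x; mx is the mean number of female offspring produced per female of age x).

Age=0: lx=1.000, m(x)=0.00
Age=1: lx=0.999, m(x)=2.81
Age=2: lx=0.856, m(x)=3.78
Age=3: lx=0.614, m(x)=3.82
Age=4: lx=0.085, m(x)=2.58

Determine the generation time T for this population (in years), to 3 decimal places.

lx·mx: 0, 2.80719, 3.23568, 2.34548, 0.2193 → R0 = 8.60765
x·lx·mx: 0, 2.80719, 6.47136, 7.03644, 0.8772 → Σ = 17.19219
T = 17.19219 / 8.60765 = 1.997315… → 1.997

1.997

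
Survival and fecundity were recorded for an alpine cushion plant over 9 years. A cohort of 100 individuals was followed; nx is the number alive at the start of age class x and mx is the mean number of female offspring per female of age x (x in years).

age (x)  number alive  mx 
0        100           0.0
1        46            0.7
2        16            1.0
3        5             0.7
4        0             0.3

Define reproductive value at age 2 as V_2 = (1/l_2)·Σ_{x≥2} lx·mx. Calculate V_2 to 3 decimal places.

1.219

lx = nx/n0 = nx/100: 1, 0.46, 0.16, 0.05, 0
lx·mx for x ≥ 2: 0.16, 0.035, 0 → sum = 0.195
V_2 = 0.195 / l_2 = 0.195 / 0.16 = 1.21875 → 1.219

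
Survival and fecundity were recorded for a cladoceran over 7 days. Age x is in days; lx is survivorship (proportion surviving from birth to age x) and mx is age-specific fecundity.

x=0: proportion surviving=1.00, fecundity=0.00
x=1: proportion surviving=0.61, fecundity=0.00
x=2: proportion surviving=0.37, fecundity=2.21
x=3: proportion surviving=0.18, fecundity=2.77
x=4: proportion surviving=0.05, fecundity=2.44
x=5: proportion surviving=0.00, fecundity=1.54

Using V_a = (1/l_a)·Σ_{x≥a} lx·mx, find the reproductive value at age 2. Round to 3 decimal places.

lx·mx for x ≥ 2: 0.8177, 0.4986, 0.122, 0 → sum = 1.4383
V_2 = 1.4383 / l_2 = 1.4383 / 0.37 = 3.887297… → 3.887

3.887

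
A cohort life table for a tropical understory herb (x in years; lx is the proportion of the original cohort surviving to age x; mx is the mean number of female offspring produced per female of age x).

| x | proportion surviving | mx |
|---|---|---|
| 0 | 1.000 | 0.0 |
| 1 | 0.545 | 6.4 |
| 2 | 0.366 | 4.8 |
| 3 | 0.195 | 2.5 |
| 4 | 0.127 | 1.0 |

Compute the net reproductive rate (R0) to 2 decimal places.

lx·mx by age: 0, 3.488, 1.7568, 0.4875, 0.127
R0 = Σ lx·mx = 5.8593 → 5.86

5.86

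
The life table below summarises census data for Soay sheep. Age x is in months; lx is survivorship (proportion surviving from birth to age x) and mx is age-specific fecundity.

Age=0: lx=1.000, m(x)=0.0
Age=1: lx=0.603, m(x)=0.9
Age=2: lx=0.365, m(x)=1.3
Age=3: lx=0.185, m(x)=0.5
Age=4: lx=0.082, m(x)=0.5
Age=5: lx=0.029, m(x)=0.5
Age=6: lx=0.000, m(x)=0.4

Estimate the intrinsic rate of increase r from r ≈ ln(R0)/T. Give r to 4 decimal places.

0.0888

R0 = Σ lx·mx = 0 + 0.5427 + 0.4745 + 0.0925 + 0.041 + 0.0145 + 0 = 1.1652
Σ x·lx·mx = 2.0057; T = 2.0057/1.1652 = 1.72134…
r ≈ ln(R0)/T = ln(1.1652)/1.72134… = 0.088822… → 0.0888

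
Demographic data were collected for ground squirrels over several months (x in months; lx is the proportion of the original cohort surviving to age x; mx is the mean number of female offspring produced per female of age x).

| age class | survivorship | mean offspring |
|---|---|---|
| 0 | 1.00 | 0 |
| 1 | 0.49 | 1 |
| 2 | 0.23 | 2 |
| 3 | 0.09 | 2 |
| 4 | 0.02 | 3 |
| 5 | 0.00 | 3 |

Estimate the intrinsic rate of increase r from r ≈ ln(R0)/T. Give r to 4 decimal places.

0.0945

R0 = Σ lx·mx = 0 + 0.49 + 0.46 + 0.18 + 0.06 + 0 = 1.19
Σ x·lx·mx = 2.19; T = 2.19/1.19 = 1.84034…
r ≈ ln(R0)/T = ln(1.19)/1.84034… = 0.094523… → 0.0945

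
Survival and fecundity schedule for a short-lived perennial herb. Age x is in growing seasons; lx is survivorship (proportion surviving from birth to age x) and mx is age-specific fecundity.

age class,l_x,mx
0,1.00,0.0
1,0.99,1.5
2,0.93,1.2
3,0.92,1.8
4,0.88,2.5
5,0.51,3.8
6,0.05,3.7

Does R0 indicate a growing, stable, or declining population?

growing

R0 = Σ lx·mx = 0 + 1.485 + 1.116 + 1.656 + 2.2 + 1.938 + 0.185 = 8.58
R0 > 1, so the population is growing.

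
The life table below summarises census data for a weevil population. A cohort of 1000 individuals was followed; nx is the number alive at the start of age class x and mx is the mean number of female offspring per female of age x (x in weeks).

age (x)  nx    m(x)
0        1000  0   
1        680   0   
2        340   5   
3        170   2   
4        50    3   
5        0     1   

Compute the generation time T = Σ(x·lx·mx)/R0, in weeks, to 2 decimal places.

2.29

lx = nx/n0 = nx/1000: 1, 0.68, 0.34, 0.17, 0.05, 0
lx·mx: 0, 0, 1.7, 0.34, 0.15, 0 → R0 = 2.19
x·lx·mx: 0, 0, 3.4, 1.02, 0.6, 0 → Σ = 5.02
T = 5.02 / 2.19 = 2.292237… → 2.29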